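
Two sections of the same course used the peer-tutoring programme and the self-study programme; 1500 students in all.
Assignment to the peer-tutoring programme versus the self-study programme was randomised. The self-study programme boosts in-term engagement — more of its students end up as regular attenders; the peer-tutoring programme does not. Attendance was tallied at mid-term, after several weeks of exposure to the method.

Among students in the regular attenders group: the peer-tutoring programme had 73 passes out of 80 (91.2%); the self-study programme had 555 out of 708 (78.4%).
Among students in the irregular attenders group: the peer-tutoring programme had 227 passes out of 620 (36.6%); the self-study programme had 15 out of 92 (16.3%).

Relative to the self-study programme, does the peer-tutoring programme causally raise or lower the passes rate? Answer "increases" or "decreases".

decreases

Mid-term attendance lies on the pathway teaching method → mid-term attendance → outcome, so adjusting for it blocks the indirect effect. For the total causal effect of teaching method, use the unadjusted pooled rates.
Pooled: the peer-tutoring programme 42.9% vs the self-study programme 71.2%; the self-study programme is higher overall.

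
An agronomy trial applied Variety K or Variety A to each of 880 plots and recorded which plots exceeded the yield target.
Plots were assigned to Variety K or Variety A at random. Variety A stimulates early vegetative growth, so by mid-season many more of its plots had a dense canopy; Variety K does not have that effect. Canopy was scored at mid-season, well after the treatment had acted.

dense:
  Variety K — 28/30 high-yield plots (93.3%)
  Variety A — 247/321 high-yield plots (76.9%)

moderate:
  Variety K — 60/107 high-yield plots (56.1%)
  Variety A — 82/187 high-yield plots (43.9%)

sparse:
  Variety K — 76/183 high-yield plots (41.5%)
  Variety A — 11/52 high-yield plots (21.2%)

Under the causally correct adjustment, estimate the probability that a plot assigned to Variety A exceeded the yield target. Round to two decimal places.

0.61

The stratified and pooled comparisons disagree (Variety K wins within each mid-season canopy; Variety A wins overall), so the answer turns on the causal role of mid-season canopy.
The distribution of mid-season canopy is itself part of what the variety does — it is an intermediate outcome. Holding it fixed would remove that part of the effect; the total effect is the pooled difference.
So P(outcome | do(Variety A)) is just the pooled rate for Variety A: 340/560 = 0.607.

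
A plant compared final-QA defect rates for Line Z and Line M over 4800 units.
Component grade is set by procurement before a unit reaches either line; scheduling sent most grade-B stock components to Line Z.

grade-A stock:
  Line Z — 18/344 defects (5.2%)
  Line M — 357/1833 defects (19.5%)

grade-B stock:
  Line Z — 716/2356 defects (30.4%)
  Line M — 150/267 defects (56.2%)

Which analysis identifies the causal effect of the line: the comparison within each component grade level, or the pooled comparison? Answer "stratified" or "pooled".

Here component grade is a common cause — it drives both which line a case falls under and the outcome. The crude comparison mixes populations; the stratum-specific rates are the causally relevant ones.
Within each level — grade-A stock: 5.2% vs 19.5%; grade-B stock: 30.4% vs 56.2% — Line Z is lower every time.

stratified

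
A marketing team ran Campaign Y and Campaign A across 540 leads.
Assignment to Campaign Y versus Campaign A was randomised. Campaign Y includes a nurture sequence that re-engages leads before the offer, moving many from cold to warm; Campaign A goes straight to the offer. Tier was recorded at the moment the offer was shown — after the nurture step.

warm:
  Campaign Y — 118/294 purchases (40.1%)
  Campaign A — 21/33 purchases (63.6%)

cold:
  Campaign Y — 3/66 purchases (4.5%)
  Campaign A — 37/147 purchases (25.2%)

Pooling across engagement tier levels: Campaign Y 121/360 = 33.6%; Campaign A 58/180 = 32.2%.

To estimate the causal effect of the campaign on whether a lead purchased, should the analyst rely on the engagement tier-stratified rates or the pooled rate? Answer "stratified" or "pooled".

Within every engagement tier level Campaign A has the higher rate, yet pooled Campaign Y does — Simpson's reversal.
Engagement tier is downstream of the campaign. One should not condition on a consequence of treatment, so the overall rates are the right comparison.
Pooled: Campaign Y 33.6% vs Campaign A 32.2%; Campaign Y is higher overall.

pooled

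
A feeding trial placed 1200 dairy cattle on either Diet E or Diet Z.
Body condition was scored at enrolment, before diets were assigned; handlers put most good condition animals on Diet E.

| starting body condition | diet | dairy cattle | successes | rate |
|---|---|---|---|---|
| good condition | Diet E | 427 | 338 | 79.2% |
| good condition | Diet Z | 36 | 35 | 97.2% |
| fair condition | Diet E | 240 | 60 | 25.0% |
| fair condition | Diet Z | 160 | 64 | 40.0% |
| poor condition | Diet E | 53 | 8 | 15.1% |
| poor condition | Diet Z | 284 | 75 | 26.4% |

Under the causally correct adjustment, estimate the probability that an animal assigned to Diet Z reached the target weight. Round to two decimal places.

Nothing the diet does changes starting body condition; the imbalance is an allocation artefact. With starting body condition also predicting the outcome, the pooled figure is confounded, and the within-stratum comparison is the causal one.
Standardising Diet Z to the population starting body condition mix: 0.386·35/36 + 0.333·64/160 + 0.281·75/284 = 0.583.

0.58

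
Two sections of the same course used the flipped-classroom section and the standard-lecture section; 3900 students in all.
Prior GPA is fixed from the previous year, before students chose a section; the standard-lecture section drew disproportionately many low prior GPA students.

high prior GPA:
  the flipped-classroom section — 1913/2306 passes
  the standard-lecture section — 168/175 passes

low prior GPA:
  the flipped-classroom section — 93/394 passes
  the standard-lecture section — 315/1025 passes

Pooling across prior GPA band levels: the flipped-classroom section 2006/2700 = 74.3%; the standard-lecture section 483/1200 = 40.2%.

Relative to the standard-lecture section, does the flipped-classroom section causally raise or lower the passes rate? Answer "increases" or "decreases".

decreases

Prior GPA band is set before the teaching method has any effect — it is not caused by the teaching method — and it independently drives the outcome. That makes it a confounder, so the causal comparison is within prior GPA band levels.
Within each level — high prior GPA: 83.0% vs 96.0%; low prior GPA: 23.6% vs 30.7% — the standard-lecture section is higher every time.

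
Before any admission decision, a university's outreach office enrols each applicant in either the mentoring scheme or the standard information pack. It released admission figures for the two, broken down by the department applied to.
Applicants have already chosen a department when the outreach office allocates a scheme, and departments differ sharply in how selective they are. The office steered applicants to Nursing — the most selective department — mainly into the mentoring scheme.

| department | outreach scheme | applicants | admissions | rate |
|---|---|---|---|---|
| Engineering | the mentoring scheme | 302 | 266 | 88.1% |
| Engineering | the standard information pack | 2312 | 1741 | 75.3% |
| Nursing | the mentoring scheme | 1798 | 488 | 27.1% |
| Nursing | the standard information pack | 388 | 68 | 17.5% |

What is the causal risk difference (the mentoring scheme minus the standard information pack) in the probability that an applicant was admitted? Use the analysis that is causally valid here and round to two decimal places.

The department-specific comparison favours the mentoring scheme throughout, but the pooled figures favour the standard information pack. The question is whether to condition on department.
Department differs across outreach schemes for reasons unrelated to any effect of the outreach scheme itself, and it separately predicts the outcome — a classic confounder. We must compare within department levels.
Adjusting over the population distribution of department: 0.545·(0.881−0.753) + 0.455·(0.271−0.175) = +0.113.

+0.11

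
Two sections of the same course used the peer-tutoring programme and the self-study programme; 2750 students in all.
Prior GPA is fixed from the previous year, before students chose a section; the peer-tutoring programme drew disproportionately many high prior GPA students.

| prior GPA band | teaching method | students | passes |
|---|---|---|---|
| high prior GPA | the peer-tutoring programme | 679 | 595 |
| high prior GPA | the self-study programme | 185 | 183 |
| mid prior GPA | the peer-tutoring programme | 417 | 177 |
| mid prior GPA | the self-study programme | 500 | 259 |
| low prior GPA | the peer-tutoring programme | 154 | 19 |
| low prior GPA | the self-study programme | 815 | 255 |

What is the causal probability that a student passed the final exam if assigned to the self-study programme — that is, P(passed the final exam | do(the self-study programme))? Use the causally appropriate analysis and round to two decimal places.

The prior GPA band-specific comparison favours the self-study programme throughout, but the pooled figures favour the peer-tutoring programme. The question is whether to condition on prior GPA band.
Since prior GPA band is a pre-existing factor (not a product of the teaching method) and it affects the outcome on its own, it is a confounder. The stratified rates, not the pooled rate, identify the causal effect.
Standardising the self-study programme to the population prior GPA band mix: 0.314·183/185 + 0.333·259/500 + 0.352·255/815 = 0.594.

0.59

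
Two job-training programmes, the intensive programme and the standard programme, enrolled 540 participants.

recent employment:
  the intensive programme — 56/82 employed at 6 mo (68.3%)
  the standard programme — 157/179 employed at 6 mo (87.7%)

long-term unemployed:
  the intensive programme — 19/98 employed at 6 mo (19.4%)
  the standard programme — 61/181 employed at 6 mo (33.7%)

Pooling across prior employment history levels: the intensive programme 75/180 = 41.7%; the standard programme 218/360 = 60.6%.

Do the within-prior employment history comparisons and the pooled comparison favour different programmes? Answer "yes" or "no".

Within each prior employment history level (recent employment 68.3% vs 87.7%; long-term unemployed 19.4% vs 33.7%), the standard programme has the higher rate every time. Pooled: 41.7% vs 60.6% — the standard programme has the higher rate overall. They agree.

no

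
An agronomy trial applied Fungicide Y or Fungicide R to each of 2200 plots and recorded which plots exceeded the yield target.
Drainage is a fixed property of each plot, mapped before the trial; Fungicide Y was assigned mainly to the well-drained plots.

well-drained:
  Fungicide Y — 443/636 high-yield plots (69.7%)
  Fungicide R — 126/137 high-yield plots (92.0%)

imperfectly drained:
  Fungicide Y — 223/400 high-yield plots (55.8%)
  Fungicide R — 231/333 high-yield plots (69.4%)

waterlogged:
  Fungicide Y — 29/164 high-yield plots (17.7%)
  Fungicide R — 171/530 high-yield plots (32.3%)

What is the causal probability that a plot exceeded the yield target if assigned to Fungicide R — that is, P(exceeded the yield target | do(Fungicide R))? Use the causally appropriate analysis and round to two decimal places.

The imbalance in field drainage arose from how plots were allocated, not from anything the fungicide did; and field drainage independently affects the outcome. The pooled gap is confounded — condition on field drainage.
Standardising Fungicide R to the population field drainage mix: 0.351·126/137 + 0.333·231/333 + 0.315·171/530 = 0.656.

0.66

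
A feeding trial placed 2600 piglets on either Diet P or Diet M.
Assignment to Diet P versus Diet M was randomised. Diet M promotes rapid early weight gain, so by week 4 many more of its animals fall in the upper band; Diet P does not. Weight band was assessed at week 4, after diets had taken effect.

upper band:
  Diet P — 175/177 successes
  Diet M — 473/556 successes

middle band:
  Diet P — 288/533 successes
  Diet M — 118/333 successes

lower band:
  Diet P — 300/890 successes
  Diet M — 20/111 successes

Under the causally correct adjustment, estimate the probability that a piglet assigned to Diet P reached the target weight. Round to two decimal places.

Week-4 weight band is downstream of the diet. One should not condition on a consequence of treatment, so the overall rates are the right comparison.
So P(outcome | do(Diet P)) is just the pooled rate for Diet P: 763/1600 = 0.477.

0.48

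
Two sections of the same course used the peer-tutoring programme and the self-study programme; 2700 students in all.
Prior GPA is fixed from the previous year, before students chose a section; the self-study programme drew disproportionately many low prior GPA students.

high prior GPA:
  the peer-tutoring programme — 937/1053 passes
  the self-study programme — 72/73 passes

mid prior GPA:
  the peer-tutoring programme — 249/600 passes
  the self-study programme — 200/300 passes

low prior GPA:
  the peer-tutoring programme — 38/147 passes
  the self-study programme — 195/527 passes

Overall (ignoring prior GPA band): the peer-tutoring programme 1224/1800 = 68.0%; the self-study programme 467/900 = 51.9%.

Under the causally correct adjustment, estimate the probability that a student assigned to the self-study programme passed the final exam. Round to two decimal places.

The imbalance in prior GPA band arose from how students were allocated, not from anything the teaching method did; and prior GPA band independently affects the outcome. The pooled gap is confounded — condition on prior GPA band.
Standardising the self-study programme to the population prior GPA band mix: 0.417·72/73 + 0.333·200/300 + 0.250·195/527 = 0.726.

0.73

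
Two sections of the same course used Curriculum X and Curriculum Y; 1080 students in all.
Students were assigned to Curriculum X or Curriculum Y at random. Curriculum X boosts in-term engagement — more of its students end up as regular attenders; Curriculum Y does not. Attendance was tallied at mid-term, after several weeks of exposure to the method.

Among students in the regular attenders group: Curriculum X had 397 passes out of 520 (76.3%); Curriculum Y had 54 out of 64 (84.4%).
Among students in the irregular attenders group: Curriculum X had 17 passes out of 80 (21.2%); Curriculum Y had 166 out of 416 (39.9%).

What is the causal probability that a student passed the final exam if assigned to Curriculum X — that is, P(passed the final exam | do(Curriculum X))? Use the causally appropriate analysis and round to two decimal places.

The mid-term attendance-specific comparison favours Curriculum Y throughout, but the pooled figures favour Curriculum X. The question is whether to condition on mid-term attendance.
Because the teaching method influences mid-term attendance, mid-term attendance is a post-treatment mediator, not a confounder. Stratifying on it would bias the estimate; the causal effect is the crude pooled difference.
So P(outcome | do(Curriculum X)) is just the pooled rate for Curriculum X: 414/600 = 0.690.

0.69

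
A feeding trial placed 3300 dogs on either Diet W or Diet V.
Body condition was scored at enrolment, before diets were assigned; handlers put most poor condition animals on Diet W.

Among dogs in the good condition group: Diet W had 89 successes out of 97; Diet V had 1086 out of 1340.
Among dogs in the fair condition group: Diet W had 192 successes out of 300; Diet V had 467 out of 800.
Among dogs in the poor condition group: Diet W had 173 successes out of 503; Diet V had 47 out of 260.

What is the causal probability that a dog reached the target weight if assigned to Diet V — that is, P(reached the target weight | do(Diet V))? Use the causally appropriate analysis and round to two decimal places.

Within every starting body condition level Diet W has the higher rate, yet pooled Diet V does — Simpson's reversal.
Here starting body condition is a common cause — it drives both which diet a case falls under and the outcome. The crude comparison mixes populations; the stratum-specific rates are the causally relevant ones.
Standardising Diet V to the population starting body condition mix: 0.435·1086/1340 + 0.333·467/800 + 0.231·47/260 = 0.589.

0.59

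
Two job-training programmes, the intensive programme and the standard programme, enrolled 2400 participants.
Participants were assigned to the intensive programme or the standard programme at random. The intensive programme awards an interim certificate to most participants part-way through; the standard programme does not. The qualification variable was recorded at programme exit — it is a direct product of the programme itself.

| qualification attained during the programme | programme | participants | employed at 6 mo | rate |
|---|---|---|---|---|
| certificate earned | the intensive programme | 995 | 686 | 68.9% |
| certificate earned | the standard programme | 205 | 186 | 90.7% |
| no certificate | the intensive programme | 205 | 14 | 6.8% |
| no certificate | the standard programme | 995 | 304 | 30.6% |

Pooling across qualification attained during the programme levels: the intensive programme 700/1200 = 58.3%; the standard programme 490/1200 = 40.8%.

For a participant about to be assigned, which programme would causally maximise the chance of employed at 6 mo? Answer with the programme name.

Qualification attained during the programme is recorded after the programme and is itself shifted by it — it sits on the causal path from programme to outcome. Conditioning on a mediator would strip out part of the effect we want; the pooled comparison gives the total causal effect.
Pooled: the intensive programme 58.3% vs the standard programme 40.8%; the intensive programme is higher overall.

the intensive programme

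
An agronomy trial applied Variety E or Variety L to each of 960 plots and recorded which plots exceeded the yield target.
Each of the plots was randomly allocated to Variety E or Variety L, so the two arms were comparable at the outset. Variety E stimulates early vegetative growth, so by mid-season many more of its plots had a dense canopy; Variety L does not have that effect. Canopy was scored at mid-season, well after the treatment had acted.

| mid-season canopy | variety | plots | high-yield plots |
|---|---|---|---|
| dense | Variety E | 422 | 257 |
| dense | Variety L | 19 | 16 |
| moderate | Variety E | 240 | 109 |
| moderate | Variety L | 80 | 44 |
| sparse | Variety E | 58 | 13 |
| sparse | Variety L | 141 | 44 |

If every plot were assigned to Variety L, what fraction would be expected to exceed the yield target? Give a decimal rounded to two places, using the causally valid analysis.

Within every mid-season canopy level Variety L has the higher rate, yet pooled Variety E does — Simpson's reversal.
Mid-season canopy here is a post-treatment variable shaped by the variety; conditioning on it would introduce bias rather than remove it. The overall comparison is the causal one.
So P(outcome | do(Variety L)) is just the pooled rate for Variety L: 104/240 = 0.433.

0.43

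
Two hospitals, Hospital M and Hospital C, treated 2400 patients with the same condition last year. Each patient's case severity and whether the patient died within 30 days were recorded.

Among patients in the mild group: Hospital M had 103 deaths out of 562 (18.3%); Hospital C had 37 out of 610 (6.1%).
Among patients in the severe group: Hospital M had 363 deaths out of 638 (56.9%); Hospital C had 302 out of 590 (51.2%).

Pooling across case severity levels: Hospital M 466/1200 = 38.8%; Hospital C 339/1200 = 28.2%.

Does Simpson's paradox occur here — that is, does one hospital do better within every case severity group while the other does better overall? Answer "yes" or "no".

no

Within each case severity level (mild 18.3% vs 6.1%; severe 56.9% vs 51.2%), Hospital C has the lower rate every time. Pooled: 38.8% vs 28.2% — Hospital C has the lower rate overall. They agree.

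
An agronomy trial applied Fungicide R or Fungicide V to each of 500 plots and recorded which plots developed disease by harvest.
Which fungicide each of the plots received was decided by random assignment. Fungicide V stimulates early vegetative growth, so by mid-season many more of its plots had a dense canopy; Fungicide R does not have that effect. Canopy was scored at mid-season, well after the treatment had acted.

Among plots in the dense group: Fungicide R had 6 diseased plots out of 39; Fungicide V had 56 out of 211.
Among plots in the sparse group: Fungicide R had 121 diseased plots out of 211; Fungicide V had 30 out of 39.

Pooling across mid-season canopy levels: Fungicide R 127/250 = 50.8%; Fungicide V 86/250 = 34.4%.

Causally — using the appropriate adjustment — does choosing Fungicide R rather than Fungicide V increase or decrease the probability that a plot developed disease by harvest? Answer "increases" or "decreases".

increases

Mid-season canopy lies on the pathway fungicide → mid-season canopy → outcome, so adjusting for it blocks the indirect effect. For the total causal effect of fungicide, use the unadjusted pooled rates.
Pooled: Fungicide R 50.8% vs Fungicide V 34.4%; Fungicide V is lower overall.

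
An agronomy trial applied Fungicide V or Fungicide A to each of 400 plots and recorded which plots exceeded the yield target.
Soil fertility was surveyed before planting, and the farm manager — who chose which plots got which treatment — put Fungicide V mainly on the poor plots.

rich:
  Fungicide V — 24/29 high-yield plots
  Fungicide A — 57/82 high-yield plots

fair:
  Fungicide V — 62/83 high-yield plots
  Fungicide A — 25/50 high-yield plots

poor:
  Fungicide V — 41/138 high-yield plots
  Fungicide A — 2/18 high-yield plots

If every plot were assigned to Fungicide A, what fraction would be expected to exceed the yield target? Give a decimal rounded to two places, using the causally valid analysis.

The imbalance in soil fertility arose from how plots were allocated, not from anything the fungicide did; and soil fertility independently affects the outcome. The pooled gap is confounded — condition on soil fertility.
Standardising Fungicide A to the population soil fertility mix: 0.278·57/82 + 0.333·25/50 + 0.390·2/18 = 0.402.

0.40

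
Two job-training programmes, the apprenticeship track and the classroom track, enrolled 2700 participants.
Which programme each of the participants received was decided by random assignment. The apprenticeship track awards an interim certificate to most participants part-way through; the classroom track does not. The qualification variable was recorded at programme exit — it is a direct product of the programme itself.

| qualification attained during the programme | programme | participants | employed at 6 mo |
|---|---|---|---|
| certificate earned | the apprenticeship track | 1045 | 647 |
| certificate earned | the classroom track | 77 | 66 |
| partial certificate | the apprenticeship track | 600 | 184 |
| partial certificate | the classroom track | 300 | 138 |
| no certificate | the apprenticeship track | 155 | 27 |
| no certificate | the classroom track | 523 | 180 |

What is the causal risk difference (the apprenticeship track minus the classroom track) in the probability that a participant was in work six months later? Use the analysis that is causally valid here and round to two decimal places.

The qualification attained during the programme-specific comparison favours the classroom track throughout, but the pooled figures favour the apprenticeship track. The question is whether to condition on qualification attained during the programme.
Stratifying would compare programmes among participants the programmes themselves sorted into qualification attained during the programme groups — a form of selection on an intermediate. The unconditioned pooled rates give the total causal effect.
The causal difference is the pooled difference: 0.477 − 0.427 = +0.050.

+0.05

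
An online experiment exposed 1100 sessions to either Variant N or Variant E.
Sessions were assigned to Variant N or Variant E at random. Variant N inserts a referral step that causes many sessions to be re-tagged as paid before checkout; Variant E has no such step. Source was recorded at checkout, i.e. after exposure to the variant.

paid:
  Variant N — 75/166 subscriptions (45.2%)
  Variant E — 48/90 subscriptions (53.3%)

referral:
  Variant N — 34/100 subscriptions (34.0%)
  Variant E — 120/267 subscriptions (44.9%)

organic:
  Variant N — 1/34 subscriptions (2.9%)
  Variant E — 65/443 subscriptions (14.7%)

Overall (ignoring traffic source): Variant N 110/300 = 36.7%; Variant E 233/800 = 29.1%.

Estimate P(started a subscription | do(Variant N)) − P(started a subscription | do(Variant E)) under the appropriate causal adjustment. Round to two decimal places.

Variant E is higher inside every traffic source stratum but Variant N is higher in aggregate. Whether to stratify depends on how traffic source relates to the variant.
Traffic source is downstream of the variant. One should not condition on a consequence of treatment, so the overall rates are the right comparison.
The causal difference is the pooled difference: 0.367 − 0.291 = +0.075.

+0.08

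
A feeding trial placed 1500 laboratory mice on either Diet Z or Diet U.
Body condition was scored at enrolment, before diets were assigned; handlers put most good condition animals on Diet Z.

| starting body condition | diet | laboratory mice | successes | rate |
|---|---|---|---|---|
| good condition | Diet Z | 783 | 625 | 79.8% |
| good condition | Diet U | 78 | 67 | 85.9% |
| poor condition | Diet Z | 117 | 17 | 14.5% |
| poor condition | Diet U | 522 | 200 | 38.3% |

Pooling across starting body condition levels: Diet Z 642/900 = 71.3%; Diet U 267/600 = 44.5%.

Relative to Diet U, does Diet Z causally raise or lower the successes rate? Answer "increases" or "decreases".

decreases

The stratified and pooled comparisons disagree (Diet U wins within each starting body condition; Diet Z wins overall), so the answer turns on the causal role of starting body condition.
Nothing the diet does changes starting body condition; the imbalance is an allocation artefact. With starting body condition also predicting the outcome, the pooled figure is confounded, and the within-stratum comparison is the causal one.
Within each level — good condition: 79.8% vs 85.9%; poor condition: 14.5% vs 38.3% — Diet U is higher every time.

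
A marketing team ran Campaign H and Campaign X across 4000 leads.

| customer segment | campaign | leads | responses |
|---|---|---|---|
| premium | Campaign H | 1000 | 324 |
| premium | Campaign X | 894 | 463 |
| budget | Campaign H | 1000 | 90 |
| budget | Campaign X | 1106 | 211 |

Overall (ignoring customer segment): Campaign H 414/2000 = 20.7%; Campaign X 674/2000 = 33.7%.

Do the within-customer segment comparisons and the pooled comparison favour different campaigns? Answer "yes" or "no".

Within each customer segment level (premium 32.4% vs 51.8%; budget 9.0% vs 19.1%), Campaign X has the higher rate every time. Pooled: 20.7% vs 33.7% — Campaign X has the higher rate overall. They agree.

no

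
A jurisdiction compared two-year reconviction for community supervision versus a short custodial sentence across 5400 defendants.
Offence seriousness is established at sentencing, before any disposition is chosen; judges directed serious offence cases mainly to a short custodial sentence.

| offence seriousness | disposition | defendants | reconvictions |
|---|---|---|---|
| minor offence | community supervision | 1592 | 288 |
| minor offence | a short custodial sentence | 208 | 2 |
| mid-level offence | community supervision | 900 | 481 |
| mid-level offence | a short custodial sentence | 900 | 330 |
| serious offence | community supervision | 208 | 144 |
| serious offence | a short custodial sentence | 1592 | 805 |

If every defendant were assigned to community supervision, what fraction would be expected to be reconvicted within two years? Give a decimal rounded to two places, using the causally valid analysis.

0.47

The imbalance in offence seriousness arose from how defendants were allocated, not from anything the disposition did; and offence seriousness independently affects the outcome. The pooled gap is confounded — condition on offence seriousness.
Standardising community supervision to the population offence seriousness mix: 0.333·288/1592 + 0.333·481/900 + 0.333·144/208 = 0.469.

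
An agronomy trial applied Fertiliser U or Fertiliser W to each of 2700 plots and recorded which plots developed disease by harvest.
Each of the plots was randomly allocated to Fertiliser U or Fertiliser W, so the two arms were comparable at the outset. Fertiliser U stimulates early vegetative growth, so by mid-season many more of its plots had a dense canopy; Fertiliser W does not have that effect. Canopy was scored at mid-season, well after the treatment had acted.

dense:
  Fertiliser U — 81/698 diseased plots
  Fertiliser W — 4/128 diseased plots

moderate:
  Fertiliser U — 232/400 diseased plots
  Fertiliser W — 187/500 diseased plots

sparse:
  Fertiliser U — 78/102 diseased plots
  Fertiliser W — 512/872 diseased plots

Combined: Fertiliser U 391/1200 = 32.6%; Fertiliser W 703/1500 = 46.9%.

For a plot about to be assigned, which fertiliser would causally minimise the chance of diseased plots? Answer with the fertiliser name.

Fertiliser U

Fertiliser W is lower inside every mid-season canopy stratum but Fertiliser U is lower in aggregate. Whether to stratify depends on how mid-season canopy relates to the fertiliser.
The distribution of mid-season canopy is itself part of what the fertiliser does — it is an intermediate outcome. Holding it fixed would remove that part of the effect; the total effect is the pooled difference.
Pooled: Fertiliser U 32.6% vs Fertiliser W 46.9%; Fertiliser U is lower overall.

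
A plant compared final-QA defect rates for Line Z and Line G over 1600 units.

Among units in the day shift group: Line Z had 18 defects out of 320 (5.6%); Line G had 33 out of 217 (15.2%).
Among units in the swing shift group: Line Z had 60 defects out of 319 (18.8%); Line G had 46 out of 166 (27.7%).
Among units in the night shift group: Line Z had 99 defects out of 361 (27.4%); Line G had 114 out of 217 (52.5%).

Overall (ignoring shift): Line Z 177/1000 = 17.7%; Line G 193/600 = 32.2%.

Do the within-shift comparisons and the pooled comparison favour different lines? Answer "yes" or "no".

no

Within each shift level (day shift 5.6% vs 15.2%; swing shift 18.8% vs 27.7%; night shift 27.4% vs 52.5%), Line Z has the lower rate every time. Pooled: 17.7% vs 32.2% — Line Z has the lower rate overall. They agree.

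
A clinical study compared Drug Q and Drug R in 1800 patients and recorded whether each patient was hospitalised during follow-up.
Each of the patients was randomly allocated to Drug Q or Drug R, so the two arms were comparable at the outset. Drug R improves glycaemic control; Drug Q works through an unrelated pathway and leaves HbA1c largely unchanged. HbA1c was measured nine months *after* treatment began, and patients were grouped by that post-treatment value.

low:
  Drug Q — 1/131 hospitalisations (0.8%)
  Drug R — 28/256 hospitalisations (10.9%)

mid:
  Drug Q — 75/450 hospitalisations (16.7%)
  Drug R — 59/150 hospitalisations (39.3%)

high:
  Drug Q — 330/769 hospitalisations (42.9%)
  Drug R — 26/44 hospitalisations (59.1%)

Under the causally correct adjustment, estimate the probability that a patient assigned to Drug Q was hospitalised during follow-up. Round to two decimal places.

Within every HbA1c level Drug Q has the lower rate, yet pooled Drug R does — Simpson's reversal.
The distribution of HbA1c is itself part of what the drug does — it is an intermediate outcome. Holding it fixed would remove that part of the effect; the total effect is the pooled difference.
So P(outcome | do(Drug Q)) is just the pooled rate for Drug Q: 406/1350 = 0.301.

0.30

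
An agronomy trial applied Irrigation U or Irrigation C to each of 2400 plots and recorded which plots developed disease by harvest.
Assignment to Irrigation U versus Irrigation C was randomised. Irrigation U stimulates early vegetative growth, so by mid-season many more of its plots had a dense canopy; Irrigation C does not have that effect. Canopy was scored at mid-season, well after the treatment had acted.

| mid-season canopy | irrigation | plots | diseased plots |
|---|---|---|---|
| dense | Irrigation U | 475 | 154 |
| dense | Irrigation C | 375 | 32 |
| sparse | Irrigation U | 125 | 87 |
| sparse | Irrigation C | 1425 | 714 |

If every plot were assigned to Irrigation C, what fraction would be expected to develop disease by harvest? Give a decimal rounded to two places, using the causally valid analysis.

0.41

The distribution of mid-season canopy is itself part of what the irrigation does — it is an intermediate outcome. Holding it fixed would remove that part of the effect; the total effect is the pooled difference.
So P(outcome | do(Irrigation C)) is just the pooled rate for Irrigation C: 746/1800 = 0.414.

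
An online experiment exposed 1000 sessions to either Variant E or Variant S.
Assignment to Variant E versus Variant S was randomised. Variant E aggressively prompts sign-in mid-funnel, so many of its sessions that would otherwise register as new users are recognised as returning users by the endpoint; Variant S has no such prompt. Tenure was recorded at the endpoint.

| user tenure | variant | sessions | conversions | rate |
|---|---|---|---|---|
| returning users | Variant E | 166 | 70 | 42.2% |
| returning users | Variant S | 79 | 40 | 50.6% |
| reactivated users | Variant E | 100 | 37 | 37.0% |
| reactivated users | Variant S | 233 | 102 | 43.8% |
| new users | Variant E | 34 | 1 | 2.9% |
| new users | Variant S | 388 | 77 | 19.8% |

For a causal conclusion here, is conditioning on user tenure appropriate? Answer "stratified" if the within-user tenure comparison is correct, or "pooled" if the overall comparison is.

Because the variant influences user tenure, user tenure is a post-treatment mediator, not a confounder. Stratifying on it would bias the estimate; the causal effect is the crude pooled difference.
Pooled: Variant E 36.0% vs Variant S 31.3%; Variant E is higher overall.

pooled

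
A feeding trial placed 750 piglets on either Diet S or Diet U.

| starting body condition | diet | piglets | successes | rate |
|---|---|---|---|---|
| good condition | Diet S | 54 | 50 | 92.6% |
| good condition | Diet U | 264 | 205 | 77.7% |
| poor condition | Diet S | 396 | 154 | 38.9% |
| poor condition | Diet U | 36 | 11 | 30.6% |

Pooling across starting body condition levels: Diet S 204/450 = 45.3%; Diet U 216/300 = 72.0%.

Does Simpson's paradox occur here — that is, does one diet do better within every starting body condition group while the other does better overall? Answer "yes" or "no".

yes

Within each starting body condition level (good condition 92.6% vs 77.7%; poor condition 38.9% vs 30.6%), Diet S has the higher rate every time. Pooled: 45.3% vs 72.0% — Diet U has the higher rate overall. The two comparisons disagree.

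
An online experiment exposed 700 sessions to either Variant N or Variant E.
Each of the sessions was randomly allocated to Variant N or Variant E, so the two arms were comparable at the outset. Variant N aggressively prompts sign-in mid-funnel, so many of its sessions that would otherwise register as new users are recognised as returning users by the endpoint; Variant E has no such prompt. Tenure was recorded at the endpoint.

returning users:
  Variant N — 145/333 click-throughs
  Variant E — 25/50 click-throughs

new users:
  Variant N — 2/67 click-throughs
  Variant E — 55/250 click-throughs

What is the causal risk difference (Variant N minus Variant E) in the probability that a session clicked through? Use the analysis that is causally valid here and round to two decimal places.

The user tenure-specific comparison favours Variant E throughout, but the pooled figures favour Variant N. The question is whether to condition on user tenure.
User tenure is recorded after the variant and is itself shifted by it — it sits on the causal path from variant to outcome. Conditioning on a mediator would strip out part of the effect we want; the pooled comparison gives the total causal effect.
The causal difference is the pooled difference: 0.367 − 0.267 = +0.101.

+0.10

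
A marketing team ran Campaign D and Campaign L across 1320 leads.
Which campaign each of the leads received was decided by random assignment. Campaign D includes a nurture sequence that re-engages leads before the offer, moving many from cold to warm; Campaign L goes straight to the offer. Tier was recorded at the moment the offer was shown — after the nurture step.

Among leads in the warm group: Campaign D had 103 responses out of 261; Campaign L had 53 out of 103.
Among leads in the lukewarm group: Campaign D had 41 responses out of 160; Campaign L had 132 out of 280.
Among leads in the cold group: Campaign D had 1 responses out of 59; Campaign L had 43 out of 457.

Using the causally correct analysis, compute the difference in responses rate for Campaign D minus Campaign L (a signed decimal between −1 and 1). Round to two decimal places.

Engagement tier lies on the pathway campaign → engagement tier → outcome, so adjusting for it blocks the indirect effect. For the total causal effect of campaign, use the unadjusted pooled rates.
The causal difference is the pooled difference: 0.302 − 0.271 = +0.031.

+0.03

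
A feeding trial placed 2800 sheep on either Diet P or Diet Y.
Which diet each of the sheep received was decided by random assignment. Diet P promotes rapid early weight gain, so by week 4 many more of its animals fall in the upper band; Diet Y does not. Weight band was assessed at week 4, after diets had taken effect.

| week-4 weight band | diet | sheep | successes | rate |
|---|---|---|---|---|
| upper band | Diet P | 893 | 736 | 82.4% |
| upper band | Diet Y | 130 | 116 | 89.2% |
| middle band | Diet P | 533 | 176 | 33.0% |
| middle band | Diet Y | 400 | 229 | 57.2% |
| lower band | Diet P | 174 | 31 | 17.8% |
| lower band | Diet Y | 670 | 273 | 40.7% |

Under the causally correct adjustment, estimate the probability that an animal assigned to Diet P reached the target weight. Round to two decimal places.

The week-4 weight band-specific comparison favours Diet Y throughout, but the pooled figures favour Diet P. The question is whether to condition on week-4 weight band.
Week-4 weight band is recorded after the diet and is itself shifted by it — it sits on the causal path from diet to outcome. Conditioning on a mediator would strip out part of the effect we want; the pooled comparison gives the total causal effect.
So P(outcome | do(Diet P)) is just the pooled rate for Diet P: 943/1600 = 0.589.

0.59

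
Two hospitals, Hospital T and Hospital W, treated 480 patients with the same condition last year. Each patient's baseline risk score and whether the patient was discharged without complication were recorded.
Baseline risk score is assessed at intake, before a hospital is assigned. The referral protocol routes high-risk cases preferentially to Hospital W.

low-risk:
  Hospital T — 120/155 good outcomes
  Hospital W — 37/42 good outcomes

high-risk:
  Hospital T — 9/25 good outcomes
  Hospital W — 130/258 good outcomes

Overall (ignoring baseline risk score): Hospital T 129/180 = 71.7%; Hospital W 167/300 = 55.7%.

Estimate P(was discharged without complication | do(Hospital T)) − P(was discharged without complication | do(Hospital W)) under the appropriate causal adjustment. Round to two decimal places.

The imbalance in baseline risk score arose from how patients were allocated, not from anything the hospital did; and baseline risk score independently affects the outcome. The pooled gap is confounded — condition on baseline risk score.
Adjusting over the population distribution of baseline risk score: 0.410·(0.774−0.881) + 0.590·(0.360−0.504) = -0.129.

-0.13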